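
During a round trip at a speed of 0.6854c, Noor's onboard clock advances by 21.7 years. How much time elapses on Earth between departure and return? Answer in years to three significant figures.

Δt = 29.8 years

γ = 1/√(1 − 0.6854²) = 1/√0.5302 = 1.373
Earth-frame duration is the dilated interval: Δt = γτ = 1.373 × 21.7 years.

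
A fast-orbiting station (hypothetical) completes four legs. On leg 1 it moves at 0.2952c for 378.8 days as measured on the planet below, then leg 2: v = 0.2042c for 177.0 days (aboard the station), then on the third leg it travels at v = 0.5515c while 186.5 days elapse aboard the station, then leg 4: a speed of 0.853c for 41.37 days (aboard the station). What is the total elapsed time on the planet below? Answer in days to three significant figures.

Leg 1: 378.8 days is already measured on the planet below.
Leg 2: γ = 1/√(1 − 0.2042²) = 1/√0.9583 = 1.022; Δt_2 = 1.022 × 177.0 = 180.8 days.
Leg 3: γ = 1/√(1 − 0.5515²) = 1/√0.6958 = 1.199; Δt_3 = 1.199 × 186.5 = 223.6 days.
Leg 4: γ = 1/√(1 − 0.853²) = 1/√0.2724 = 1.916; Δt_4 = 1.916 × 41.37 = 79.27 days.
Total: 378.8 + 180.8 + 223.6 + 79.27 days.

Δt = 862 days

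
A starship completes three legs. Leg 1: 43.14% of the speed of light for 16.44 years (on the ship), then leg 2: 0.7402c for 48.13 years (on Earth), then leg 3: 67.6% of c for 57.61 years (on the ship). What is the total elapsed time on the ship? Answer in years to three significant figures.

τ = 106 years

Leg 1: 16.44 years is already measured on the ship.
Leg 2: γ = 1/√(1 − 0.7402²) = 1/√0.4521 = 1.487; τ_2 = 48.13/1.487 = 32.36 years.
Leg 3: 57.61 years is already measured on the ship.
Total: 16.44 + 32.36 + 57.61 years.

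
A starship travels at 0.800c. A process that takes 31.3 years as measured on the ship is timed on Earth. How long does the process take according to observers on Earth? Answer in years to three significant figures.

γ = 1/√(1 − 0.800²) = 5/3 ≈ 1.667
The interval measured on the ship is the proper time (both events occur at the same place in that frame); the lab-frame interval is Δt = γτ = 1.667 × 31.3 years.

Δt = 52.2 years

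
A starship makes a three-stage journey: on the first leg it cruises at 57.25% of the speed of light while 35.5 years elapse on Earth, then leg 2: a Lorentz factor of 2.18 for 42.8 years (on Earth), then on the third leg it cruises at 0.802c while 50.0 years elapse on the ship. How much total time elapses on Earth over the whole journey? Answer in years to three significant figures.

Δt = 162 years

Leg 1: 35.5 years is already measured on Earth.
Leg 2: 42.8 years is already measured on Earth.
Leg 3: γ = 1/√(1 − 0.802²) = 1/√0.3568 = 1.674; Δt_3 = 1.674 × 50.0 = 83.71 years.
Total: 35.50 + 42.80 + 83.71 years.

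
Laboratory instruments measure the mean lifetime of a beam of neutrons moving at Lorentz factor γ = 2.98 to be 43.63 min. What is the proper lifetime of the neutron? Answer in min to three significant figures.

γ = 2.98
The lab-frame lifetime is the dilated interval; the proper lifetime is τ₀ = Δt/γ = 43.63/2.980 min.

τ₀ = 14.6 min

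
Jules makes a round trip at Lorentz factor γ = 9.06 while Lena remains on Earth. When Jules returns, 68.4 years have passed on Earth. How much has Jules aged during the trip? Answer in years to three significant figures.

τ = 7.55 years

γ = 9.06
Jules's clock measures proper time along the trip: τ = Δt/γ = 68.4/9.060 years.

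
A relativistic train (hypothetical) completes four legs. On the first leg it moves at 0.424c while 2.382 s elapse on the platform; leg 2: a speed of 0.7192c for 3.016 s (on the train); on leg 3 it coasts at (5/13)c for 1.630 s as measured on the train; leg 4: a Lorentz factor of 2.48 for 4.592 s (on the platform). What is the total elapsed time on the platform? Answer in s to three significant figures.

Leg 1: 2.382 s is already measured on the platform.
Leg 2: γ = 1/√(1 − 0.7192²) = 1/√0.4828 = 1.439; Δt_2 = 1.439 × 3.016 = 4.341 s.
Leg 3: γ = 1/√(1 − (5/13)²) = 13/12 ≈ 1.083; Δt_3 = 1.083 × 1.630 = 1.766 s.
Leg 4: 4.592 s is already measured on the platform.
Total: 2.382 + 4.341 + 1.766 + 4.592 s.

Δt = 13.1 s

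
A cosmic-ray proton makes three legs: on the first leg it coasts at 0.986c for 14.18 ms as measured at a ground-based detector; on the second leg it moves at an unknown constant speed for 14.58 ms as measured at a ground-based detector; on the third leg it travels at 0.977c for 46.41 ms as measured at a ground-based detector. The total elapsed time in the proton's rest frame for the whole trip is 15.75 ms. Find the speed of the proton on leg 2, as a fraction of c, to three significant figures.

Leg 1: γ = 1/√(1 − 0.986²) = 1/√0.02780 = 5.997; τ_1 = 14.18/5.997 = 2.364 ms.
Leg 2: speed unknown; τ_2 = 14.58/γ_2.
Leg 3: γ = 1/√(1 − 0.977²) = 1/√0.04547 = 4.690; τ_3 = 46.41/4.690 = 9.896 ms.
Total proper time: 2.364 + τ_2 + 9.896 = 15.75, so τ_2 = 15.75 − 12.26 = 3.489 ms.
γ_2 = 14.58/3.489 = 4.179; β = √(1 − 1/γ²) = √0.9427.

β = 0.971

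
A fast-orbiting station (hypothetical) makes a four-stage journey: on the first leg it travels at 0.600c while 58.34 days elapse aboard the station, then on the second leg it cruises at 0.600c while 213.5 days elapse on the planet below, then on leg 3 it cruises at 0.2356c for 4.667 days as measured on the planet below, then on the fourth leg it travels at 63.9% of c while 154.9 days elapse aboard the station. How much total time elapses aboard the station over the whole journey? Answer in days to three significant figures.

Leg 1: 58.34 days is already measured aboard the station.
Leg 2: γ = 1/√(1 − 0.600²) = 5/4 = 1.250; τ_2 = 213.5/1.250 = 170.8 days.
Leg 3: γ = 1/√(1 − 0.2356²) = 1/√0.9445 = 1.029; τ_3 = 4.667/1.029 = 4.536 days.
Leg 4: 154.9 days is already measured aboard the station.
Total: 58.34 + 170.8 + 4.536 + 154.9 days.

τ = 389 days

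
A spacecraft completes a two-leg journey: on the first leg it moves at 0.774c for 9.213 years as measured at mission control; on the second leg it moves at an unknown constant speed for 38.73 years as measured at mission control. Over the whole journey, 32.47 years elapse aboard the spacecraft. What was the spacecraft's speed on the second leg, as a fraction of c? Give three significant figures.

β = 0.726

Leg 1: γ = 1/√(1 − 0.774²) = 1/√0.4009 = 1.579; τ_1 = 9.213/1.579 = 5.834 years.
Leg 2: speed unknown; τ_2 = 38.73/γ_2.
Total proper time: 5.834 + τ_2 = 32.47, so τ_2 = 32.47 − 5.834 = 26.64 years.
γ_2 = 38.73/26.64 = 1.454; β = √(1 − 1/γ²) = √0.5270.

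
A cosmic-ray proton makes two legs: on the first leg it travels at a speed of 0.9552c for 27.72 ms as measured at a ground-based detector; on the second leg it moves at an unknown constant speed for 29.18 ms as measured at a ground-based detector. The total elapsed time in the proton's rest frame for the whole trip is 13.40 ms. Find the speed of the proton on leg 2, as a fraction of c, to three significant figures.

Leg 1: γ = 1/√(1 − 0.9552²) = 1/√0.08759 = 3.379; τ_1 = 27.72/3.379 = 8.204 ms.
Leg 2: speed unknown; τ_2 = 29.18/γ_2.
Total proper time: 8.204 + τ_2 = 13.40, so τ_2 = 13.40 − 8.204 = 5.196 ms.
γ_2 = 29.18/5.196 = 5.616; β = √(1 − 1/γ²) = √0.9683.

β = 0.984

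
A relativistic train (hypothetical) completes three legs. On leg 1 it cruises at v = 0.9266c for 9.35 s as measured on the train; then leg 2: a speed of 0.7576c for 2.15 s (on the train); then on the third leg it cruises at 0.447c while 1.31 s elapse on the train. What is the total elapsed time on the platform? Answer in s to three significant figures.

Leg 1: γ = 1/√(1 − 0.9266²) = 1/√0.1414 = 2.659; Δt_1 = 2.659 × 9.35 = 24.86 s.
Leg 2: γ = 1/√(1 − 0.7576²) = 1/√0.4260 = 1.532; Δt_2 = 1.532 × 2.15 = 3.294 s.
Leg 3: γ = 1/√(1 − 0.447²) = 1/√0.8002 = 1.118; Δt_3 = 1.118 × 1.31 = 1.464 s.
Total: 24.86 + 3.294 + 1.464 s.

Δt = 29.6 s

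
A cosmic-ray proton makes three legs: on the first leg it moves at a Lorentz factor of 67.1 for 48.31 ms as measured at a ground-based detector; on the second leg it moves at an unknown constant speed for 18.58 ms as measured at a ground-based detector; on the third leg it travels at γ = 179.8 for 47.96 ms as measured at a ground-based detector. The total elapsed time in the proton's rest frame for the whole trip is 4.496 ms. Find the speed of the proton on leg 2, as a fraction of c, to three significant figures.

β = 0.982

Leg 1: γ = 67.1; τ_1 = 48.31/67.10 = 0.7200 ms.
Leg 2: speed unknown; τ_2 = 18.58/γ_2.
Leg 3: γ = 179.8; τ_3 = 47.96/179.8 = 0.2667 ms.
Total proper time: 0.7200 + τ_2 + 0.2667 = 4.496, so τ_2 = 4.496 − 0.9867 = 3.509 ms.
γ_2 = 18.58/3.509 = 5.295; β = √(1 − 1/γ²) = √0.9643.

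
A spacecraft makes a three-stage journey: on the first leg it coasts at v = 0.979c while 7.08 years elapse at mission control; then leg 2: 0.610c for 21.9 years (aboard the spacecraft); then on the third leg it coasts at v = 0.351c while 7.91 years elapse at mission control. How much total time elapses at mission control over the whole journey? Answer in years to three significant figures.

Δt = 42.6 years

Leg 1: 7.08 years is already measured at mission control.
Leg 2: γ = 1/√(1 − 0.610²) = 1/√0.6279 = 1.262; Δt_2 = 1.262 × 21.9 = 27.64 years.
Leg 3: 7.91 years is already measured at mission control.
Total: 7.080 + 27.64 + 7.910 years.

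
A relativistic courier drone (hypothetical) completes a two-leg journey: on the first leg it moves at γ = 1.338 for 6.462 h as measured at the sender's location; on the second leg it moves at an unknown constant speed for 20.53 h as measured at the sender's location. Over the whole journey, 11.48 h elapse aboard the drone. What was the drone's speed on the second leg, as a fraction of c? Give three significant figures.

Leg 1: γ = 1.338; τ_1 = 6.462/1.338 = 4.830 h.
Leg 2: speed unknown; τ_2 = 20.53/γ_2.
Total proper time: 4.830 + τ_2 = 11.48, so τ_2 = 11.48 − 4.830 = 6.650 h.
γ_2 = 20.53/6.650 = 3.087; β = √(1 − 1/γ²) = √0.8951.

β = 0.946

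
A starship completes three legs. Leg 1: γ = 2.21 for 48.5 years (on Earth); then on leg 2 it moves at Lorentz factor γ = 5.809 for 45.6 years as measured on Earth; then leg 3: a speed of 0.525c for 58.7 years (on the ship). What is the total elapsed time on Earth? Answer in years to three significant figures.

Leg 1: 48.5 years is already measured on Earth.
Leg 2: 45.6 years is already measured on Earth.
Leg 3: γ = 1/√(1 − 0.525²) = 1/√0.7244 = 1.175; Δt_3 = 1.175 × 58.7 = 68.97 years.
Total: 48.50 + 45.60 + 68.97 years.

Δt = 163 years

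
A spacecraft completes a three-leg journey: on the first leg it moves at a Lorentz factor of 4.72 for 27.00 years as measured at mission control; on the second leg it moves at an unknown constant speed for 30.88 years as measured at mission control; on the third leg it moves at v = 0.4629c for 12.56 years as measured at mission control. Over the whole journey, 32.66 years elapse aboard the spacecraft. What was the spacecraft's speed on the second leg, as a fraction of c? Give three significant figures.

β = 0.859

Leg 1: γ = 4.72; τ_1 = 27.00/4.720 = 5.720 years.
Leg 2: speed unknown; τ_2 = 30.88/γ_2.
Leg 3: γ = 1/√(1 − 0.4629²) = 1/√0.7857 = 1.128; τ_3 = 12.56/1.128 = 11.13 years.
Total proper time: 5.720 + τ_2 + 11.13 = 32.66, so τ_2 = 32.66 − 16.85 = 15.81 years.
γ_2 = 30.88/15.81 = 1.954; β = √(1 − 1/γ²) = √0.7380.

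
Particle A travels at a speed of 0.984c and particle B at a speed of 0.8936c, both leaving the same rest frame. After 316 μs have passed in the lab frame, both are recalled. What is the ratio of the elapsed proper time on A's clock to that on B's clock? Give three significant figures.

τ_A/τ_B = 0.397

A: γ = 1/√(1 − 0.984²) = 1/√0.03174 = 5.613. B: γ = 1/√(1 − 0.8936²) = 1/√0.2015 = 2.228.
τ_A/τ_B = γ_B/γ_A = 2.228/5.613 = 0.3969, so τ_A/τ_B = 0.3969.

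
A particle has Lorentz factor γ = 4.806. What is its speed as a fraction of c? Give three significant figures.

β = √(1 − 1/γ²) = √(1 − 1/4.806²) = √(1 − 0.04329) = √0.9567

β = 0.978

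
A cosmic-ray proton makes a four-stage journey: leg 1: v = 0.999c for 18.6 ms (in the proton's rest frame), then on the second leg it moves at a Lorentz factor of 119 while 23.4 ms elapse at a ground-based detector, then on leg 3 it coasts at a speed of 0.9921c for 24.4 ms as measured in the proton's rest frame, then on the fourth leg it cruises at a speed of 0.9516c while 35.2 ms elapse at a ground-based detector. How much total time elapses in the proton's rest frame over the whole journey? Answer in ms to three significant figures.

Leg 1: 18.6 ms is already measured in the proton's rest frame.
Leg 2: γ = 119; τ_2 = 23.4/119.0 = 0.1966 ms.
Leg 3: 24.4 ms is already measured in the proton's rest frame.
Leg 4: γ = 1/√(1 − 0.9516²) = 1/√0.09446 = 3.254; τ_4 = 35.2/3.254 = 10.82 ms.
Total: 18.60 + 0.1966 + 24.40 + 10.82 ms.

τ = 54.0 ms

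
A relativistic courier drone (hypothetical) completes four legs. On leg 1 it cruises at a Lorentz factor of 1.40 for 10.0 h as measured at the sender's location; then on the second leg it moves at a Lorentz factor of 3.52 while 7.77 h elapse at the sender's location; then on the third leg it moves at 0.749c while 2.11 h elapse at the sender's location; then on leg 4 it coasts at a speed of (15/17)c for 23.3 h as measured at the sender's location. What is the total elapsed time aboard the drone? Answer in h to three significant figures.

τ = 21.7 h

Leg 1: γ = 1.40; τ_1 = 10.0/1.400 = 7.143 h.
Leg 2: γ = 3.52; τ_2 = 7.77/3.520 = 2.207 h.
Leg 3: γ = 1/√(1 − 0.749²) = 1/√0.4390 = 1.509; τ_3 = 2.11/1.509 = 1.398 h.
Leg 4: γ = 1/√(1 − (15/17)²) = 17/8 = 2.125; τ_4 = 23.3/2.125 = 10.96 h.
Total: 7.143 + 2.207 + 1.398 + 10.96 h.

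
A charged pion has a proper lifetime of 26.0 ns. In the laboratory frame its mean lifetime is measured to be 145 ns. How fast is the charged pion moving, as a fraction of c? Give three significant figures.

γ = Δt/τ₀ = 145/26.0 = 5.577
β = √(1 − 1/γ²) = √(1 − 0.03215) = √0.9678

v = 0.984c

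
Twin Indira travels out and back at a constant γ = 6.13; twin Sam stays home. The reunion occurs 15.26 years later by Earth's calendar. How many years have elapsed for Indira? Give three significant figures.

τ = 2.49 years

γ = 6.13
Indira's clock measures proper time along the trip: τ = Δt/γ = 15.26/6.130 years.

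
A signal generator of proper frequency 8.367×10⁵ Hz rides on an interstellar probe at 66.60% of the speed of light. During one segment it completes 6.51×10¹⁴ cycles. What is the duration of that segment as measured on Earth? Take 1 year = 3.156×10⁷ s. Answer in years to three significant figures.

Δt = 33.0 years

β = 0.6660; γ = 1/√(1 − 0.6660²) = 1/√0.5564 = 1.341
Proper time for N cycles: τ = N/f = 6.51×10¹⁴/(8.367×10⁵) = 7.781×10⁸ s = 24.65 years.
Lab-frame duration Δt = γτ = 1.341 × 24.65 = 33.05 years.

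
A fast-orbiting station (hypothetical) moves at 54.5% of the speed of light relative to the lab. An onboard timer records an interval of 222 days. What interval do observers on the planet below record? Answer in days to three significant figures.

Δt = 265 days

β = 0.545; γ = 1/√(1 − 0.545²) = 1/√0.7030 = 1.193
The interval measured aboard the station is the proper time (both events occur at the same place in that frame); the lab-frame interval is Δt = γτ = 1.193 × 222 days.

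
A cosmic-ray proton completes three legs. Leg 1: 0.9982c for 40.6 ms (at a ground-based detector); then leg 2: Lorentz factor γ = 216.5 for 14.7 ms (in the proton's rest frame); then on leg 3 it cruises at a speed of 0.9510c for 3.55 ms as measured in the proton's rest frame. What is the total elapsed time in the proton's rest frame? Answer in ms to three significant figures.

τ = 20.7 ms

Leg 1: γ = 1/√(1 − 0.9982²) = 1/√0.003597 = 16.67; τ_1 = 40.6/16.67 = 2.435 ms.
Leg 2: 14.7 ms is already measured in the proton's rest frame.
Leg 3: 3.55 ms is already measured in the proton's rest frame.
Total: 2.435 + 14.70 + 3.550 ms.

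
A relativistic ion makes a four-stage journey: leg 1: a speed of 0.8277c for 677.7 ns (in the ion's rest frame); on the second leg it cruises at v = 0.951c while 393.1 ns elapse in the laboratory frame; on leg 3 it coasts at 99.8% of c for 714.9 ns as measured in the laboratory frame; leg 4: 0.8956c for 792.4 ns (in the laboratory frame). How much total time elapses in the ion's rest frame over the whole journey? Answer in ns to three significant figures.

Leg 1: 677.7 ns is already measured in the ion's rest frame.
Leg 2: γ = 1/√(1 − 0.951²) = 1/√0.09560 = 3.234; τ_2 = 393.1/3.234 = 121.5 ns.
Leg 3: β = 0.998; γ = 1/√(1 − 0.998²) = 1/√0.003996 = 15.82; τ_3 = 714.9/15.82 = 45.19 ns.
Leg 4: γ = 1/√(1 − 0.8956²) = 1/√0.1979 = 2.248; τ_4 = 792.4/2.248 = 352.5 ns.
Total: 677.7 + 121.5 + 45.19 + 352.5 ns.

τ = 1200 ns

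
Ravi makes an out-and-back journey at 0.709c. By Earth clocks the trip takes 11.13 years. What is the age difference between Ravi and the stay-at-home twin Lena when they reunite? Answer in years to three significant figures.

Δt − τ = 3.28 years

γ = 1/√(1 − 0.709²) = 1/√0.4973 = 1.418
Ravi's elapsed proper time: τ = 11.13/1.418 = 7.849 years.
Age gap = Δt − τ = 11.13 − 7.849 years.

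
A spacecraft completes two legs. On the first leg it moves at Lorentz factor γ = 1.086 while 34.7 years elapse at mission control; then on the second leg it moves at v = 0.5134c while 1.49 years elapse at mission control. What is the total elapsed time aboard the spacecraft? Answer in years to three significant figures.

Leg 1: γ = 1.086; τ_1 = 34.7/1.086 = 31.95 years.
Leg 2: γ = 1/√(1 − 0.5134²) = 1/√0.7364 = 1.165; τ_2 = 1.49/1.165 = 1.279 years.
Total: 31.95 + 1.279 years.

τ = 33.2 years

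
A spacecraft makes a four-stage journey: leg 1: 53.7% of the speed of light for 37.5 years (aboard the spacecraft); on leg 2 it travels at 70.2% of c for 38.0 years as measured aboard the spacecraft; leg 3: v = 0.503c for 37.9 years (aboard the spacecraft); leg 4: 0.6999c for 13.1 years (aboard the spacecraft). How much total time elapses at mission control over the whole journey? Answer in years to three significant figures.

Leg 1: β = 0.537; γ = 1/√(1 − 0.537²) = 1/√0.7116 = 1.185; Δt_1 = 1.185 × 37.5 = 44.45 years.
Leg 2: β = 0.702; γ = 1/√(1 − 0.702²) = 1/√0.5072 = 1.404; Δt_2 = 1.404 × 38.0 = 53.36 years.
Leg 3: γ = 1/√(1 − 0.503²) = 1/√0.7470 = 1.157; Δt_3 = 1.157 × 37.9 = 43.85 years.
Leg 4: γ = 1/√(1 − 0.6999²) = 1/√0.5101 = 1.400; Δt_4 = 1.400 × 13.1 = 18.34 years.
Total: 44.45 + 53.36 + 43.85 + 18.34 years.

Δt = 160 years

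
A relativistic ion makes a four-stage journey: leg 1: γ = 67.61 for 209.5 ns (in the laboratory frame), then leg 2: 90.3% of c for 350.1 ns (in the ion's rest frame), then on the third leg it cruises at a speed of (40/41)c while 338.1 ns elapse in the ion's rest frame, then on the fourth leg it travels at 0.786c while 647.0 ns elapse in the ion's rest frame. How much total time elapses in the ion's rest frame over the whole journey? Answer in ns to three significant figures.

Leg 1: γ = 67.61; τ_1 = 209.5/67.61 = 3.099 ns.
Leg 2: 350.1 ns is already measured in the ion's rest frame.
Leg 3: 338.1 ns is already measured in the ion's rest frame.
Leg 4: 647.0 ns is already measured in the ion's rest frame.
Total: 3.099 + 350.1 + 338.1 + 647.0 ns.

τ = 1340 ns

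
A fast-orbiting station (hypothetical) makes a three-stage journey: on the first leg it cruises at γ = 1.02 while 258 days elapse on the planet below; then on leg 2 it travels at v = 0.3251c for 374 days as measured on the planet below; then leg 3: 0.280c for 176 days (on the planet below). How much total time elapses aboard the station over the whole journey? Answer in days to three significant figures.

Leg 1: γ = 1.02; τ_1 = 258/1.020 = 252.9 days.
Leg 2: γ = 1/√(1 − 0.3251²) = 1/√0.8943 = 1.057; τ_2 = 374/1.057 = 353.7 days.
Leg 3: γ = 1/√(1 − 0.280²) = 25/24 ≈ 1.042; τ_3 = 176/1.042 = 169.0 days.
Total: 252.9 + 353.7 + 169.0 days.

τ = 776 days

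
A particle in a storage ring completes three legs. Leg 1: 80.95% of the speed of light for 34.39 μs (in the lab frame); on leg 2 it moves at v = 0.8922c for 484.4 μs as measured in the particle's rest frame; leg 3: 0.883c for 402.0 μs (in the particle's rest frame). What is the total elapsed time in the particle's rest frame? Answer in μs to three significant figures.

Leg 1: β = 0.8095; γ = 1/√(1 − 0.8095²) = 1/√0.3447 = 1.703; τ_1 = 34.39/1.703 = 20.19 μs.
Leg 2: 484.4 μs is already measured in the particle's rest frame.
Leg 3: 402.0 μs is already measured in the particle's rest frame.
Total: 20.19 + 484.4 + 402.0 μs.

τ = 907 μs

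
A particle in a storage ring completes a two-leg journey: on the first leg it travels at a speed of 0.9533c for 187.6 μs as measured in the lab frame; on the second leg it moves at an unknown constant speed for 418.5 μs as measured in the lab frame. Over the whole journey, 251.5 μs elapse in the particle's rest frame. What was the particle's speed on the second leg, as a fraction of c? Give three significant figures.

Leg 1: γ = 1/√(1 − 0.9533²) = 1/√0.09122 = 3.311; τ_1 = 187.6/3.311 = 56.66 μs.
Leg 2: speed unknown; τ_2 = 418.5/γ_2.
Total proper time: 56.66 + τ_2 = 251.5, so τ_2 = 251.5 − 56.66 = 194.8 μs.
γ_2 = 418.5/194.8 = 2.148; β = √(1 − 1/γ²) = √0.7832.

β = 0.885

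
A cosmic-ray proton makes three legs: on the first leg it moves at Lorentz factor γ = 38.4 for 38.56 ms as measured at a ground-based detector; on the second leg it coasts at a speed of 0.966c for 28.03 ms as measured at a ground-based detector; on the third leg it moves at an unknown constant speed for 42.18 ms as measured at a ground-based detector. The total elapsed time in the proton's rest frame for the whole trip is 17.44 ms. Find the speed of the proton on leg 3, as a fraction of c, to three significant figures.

β = 0.976

Leg 1: γ = 38.4; τ_1 = 38.56/38.40 = 1.004 ms.
Leg 2: γ = 1/√(1 − 0.966²) = 1/√0.06684 = 3.868; τ_2 = 28.03/3.868 = 7.247 ms.
Leg 3: speed unknown; τ_3 = 42.18/γ_3.
Total proper time: 1.004 + 7.247 + τ_3 = 17.44, so τ_3 = 17.44 − 8.251 = 9.189 ms.
γ_3 = 42.18/9.189 = 4.590; β = √(1 − 1/γ²) = √0.9525.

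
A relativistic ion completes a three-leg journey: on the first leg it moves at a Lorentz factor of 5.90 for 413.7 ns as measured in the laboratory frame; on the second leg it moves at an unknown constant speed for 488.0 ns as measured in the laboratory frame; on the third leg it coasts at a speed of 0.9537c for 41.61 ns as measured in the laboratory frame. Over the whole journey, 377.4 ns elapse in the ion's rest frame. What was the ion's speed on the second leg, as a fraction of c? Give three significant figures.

Leg 1: γ = 5.90; τ_1 = 413.7/5.900 = 70.12 ns.
Leg 2: speed unknown; τ_2 = 488.0/γ_2.
Leg 3: γ = 1/√(1 − 0.9537²) = 1/√0.09046 = 3.325; τ_3 = 41.61/3.325 = 12.51 ns.
Total proper time: 70.12 + τ_2 + 12.51 = 377.4, so τ_2 = 377.4 − 82.63 = 294.8 ns.
γ_2 = 488.0/294.8 = 1.656; β = √(1 − 1/γ²) = √0.6351.

β = 0.797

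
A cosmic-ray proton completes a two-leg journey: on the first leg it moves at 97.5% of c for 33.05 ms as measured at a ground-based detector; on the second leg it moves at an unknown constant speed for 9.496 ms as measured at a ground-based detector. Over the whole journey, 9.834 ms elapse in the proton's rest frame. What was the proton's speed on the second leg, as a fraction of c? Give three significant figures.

β = 0.965

Leg 1: β = 0.975; γ = 1/√(1 − 0.975²) = 1/√0.04938 = 4.500; τ_1 = 33.05/4.500 = 7.344 ms.
Leg 2: speed unknown; τ_2 = 9.496/γ_2.
Total proper time: 7.344 + τ_2 = 9.834, so τ_2 = 9.834 − 7.344 = 2.490 ms.
γ_2 = 9.496/2.490 = 3.813; β = √(1 − 1/γ²) = √0.9312.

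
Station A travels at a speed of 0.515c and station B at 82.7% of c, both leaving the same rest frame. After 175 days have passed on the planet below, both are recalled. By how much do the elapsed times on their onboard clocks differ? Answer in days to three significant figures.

A: γ = 1/√(1 − 0.515²) = 1/√0.7348 = 1.167; τ_A = 175/1.167 = 150.0 days.
B: β = 0.827; γ = 1/√(1 − 0.827²) = 1/√0.3161 = 1.779; τ_B = 175/1.779 = 98.39 days.

|τ_A − τ_B| = 51.6 days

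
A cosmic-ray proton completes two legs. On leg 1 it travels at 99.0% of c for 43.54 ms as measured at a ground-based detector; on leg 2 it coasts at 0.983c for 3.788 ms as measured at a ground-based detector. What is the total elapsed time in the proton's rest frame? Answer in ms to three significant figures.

Leg 1: β = 0.990; γ = 1/√(1 − 0.990²) = 1/√0.01990 = 7.089; τ_1 = 43.54/7.089 = 6.142 ms.
Leg 2: γ = 1/√(1 − 0.983²) = 1/√0.03371 = 5.446; τ_2 = 3.788/5.446 = 0.6955 ms.
Total: 6.142 + 0.6955 ms.

τ = 6.84 ms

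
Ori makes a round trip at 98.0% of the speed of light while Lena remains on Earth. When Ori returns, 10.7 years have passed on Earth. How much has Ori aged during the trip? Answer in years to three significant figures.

β = 0.980; γ = 1/√(1 − 0.980²) = 1/√0.03960 = 5.025
Ori's clock measures proper time along the trip: τ = Δt/γ = 10.7/5.025 years.

τ = 2.13 years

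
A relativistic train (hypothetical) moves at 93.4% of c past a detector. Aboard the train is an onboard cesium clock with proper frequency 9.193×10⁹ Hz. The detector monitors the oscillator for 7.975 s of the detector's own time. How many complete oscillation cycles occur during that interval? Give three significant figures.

N = 2.62×10¹⁰

β = 0.934; γ = 1/√(1 − 0.934²) = 1/√0.1276 = 2.799
During 7.975 s of lab time, the oscillator's proper time advances by τ = Δt/γ = 7.975/2.799 = 2.849 s = 2.849×10⁰ s.
N = f × τ = 9.193×10⁹ × 2.849×10⁰ = 2.619×10¹⁰.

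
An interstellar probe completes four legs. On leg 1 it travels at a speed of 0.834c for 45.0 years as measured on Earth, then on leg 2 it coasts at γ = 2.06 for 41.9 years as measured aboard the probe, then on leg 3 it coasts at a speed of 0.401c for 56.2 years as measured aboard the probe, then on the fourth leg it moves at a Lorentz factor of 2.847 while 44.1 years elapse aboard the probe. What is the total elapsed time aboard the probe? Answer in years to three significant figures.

Leg 1: γ = 1/√(1 − 0.834²) = 1/√0.3044 = 1.812; τ_1 = 45.0/1.812 = 24.83 years.
Leg 2: 41.9 years is already measured aboard the probe.
Leg 3: 56.2 years is already measured aboard the probe.
Leg 4: 44.1 years is already measured aboard the probe.
Total: 24.83 + 41.90 + 56.20 + 44.10 years.

τ = 167 years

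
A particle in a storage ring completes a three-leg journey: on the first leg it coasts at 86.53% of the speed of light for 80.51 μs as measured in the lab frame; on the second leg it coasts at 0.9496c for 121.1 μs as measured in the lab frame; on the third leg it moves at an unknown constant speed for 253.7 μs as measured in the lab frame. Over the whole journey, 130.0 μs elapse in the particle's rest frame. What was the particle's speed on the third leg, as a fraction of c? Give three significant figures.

Leg 1: β = 0.8653; γ = 1/√(1 − 0.8653²) = 1/√0.2513 = 1.995; τ_1 = 80.51/1.995 = 40.36 μs.
Leg 2: γ = 1/√(1 − 0.9496²) = 1/√0.09826 = 3.190; τ_2 = 121.1/3.190 = 37.96 μs.
Leg 3: speed unknown; τ_3 = 253.7/γ_3.
Total proper time: 40.36 + 37.96 + τ_3 = 130.0, so τ_3 = 130.0 − 78.32 = 51.68 μs.
γ_3 = 253.7/51.68 = 4.909; β = √(1 − 1/γ²) = √0.9585.

β = 0.979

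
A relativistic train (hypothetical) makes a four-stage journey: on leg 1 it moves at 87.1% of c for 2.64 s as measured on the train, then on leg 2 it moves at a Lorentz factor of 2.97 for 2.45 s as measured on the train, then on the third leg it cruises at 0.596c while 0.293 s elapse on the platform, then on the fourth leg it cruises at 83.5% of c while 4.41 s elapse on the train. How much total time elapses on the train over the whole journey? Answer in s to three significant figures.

Leg 1: 2.64 s is already measured on the train.
Leg 2: 2.45 s is already measured on the train.
Leg 3: γ = 1/√(1 − 0.596²) = 1/√0.6448 = 1.245; τ_3 = 0.293/1.245 = 0.2353 s.
Leg 4: 4.41 s is already measured on the train.
Total: 2.640 + 2.450 + 0.2353 + 4.410 s.

τ = 9.74 s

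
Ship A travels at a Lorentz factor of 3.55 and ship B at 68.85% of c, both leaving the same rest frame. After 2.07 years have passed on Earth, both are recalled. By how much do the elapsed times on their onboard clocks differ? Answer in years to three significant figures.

A: γ = 3.55; τ_A = 2.07/3.550 = 0.5831 years.
B: β = 0.6885; γ = 1/√(1 − 0.6885²) = 1/√0.5260 = 1.379; τ_B = 2.07/1.379 = 1.501 years.

|τ_A − τ_B| = 0.918 years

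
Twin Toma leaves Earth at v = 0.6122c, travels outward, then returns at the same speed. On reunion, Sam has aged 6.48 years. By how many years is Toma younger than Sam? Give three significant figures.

γ = 1/√(1 − 0.6122²) = 1/√0.6252 = 1.265
Toma's elapsed proper time: τ = 6.48/1.265 = 5.124 years.
Age gap = Δt − τ = 6.48 − 5.124 years.

Δt − τ = 1.36 years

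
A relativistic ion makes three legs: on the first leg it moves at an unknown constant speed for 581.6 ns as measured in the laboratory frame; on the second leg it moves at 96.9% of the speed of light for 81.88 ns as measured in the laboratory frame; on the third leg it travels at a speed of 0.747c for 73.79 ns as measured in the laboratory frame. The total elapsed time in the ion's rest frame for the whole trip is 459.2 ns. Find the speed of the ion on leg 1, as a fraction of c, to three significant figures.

Leg 1: speed unknown; τ_1 = 581.6/γ_1.
Leg 2: β = 0.969; γ = 1/√(1 − 0.969²) = 1/√0.06104 = 4.048; τ_2 = 81.88/4.048 = 20.23 ns.
Leg 3: γ = 1/√(1 − 0.747²) = 1/√0.4420 = 1.504; τ_3 = 73.79/1.504 = 49.06 ns.
Total proper time: τ_1 + 20.23 + 49.06 = 459.2, so τ_1 = 459.2 − 69.29 = 389.9 ns.
γ_1 = 581.6/389.9 = 1.492; β = √(1 − 1/γ²) = √0.5505.

β = 0.742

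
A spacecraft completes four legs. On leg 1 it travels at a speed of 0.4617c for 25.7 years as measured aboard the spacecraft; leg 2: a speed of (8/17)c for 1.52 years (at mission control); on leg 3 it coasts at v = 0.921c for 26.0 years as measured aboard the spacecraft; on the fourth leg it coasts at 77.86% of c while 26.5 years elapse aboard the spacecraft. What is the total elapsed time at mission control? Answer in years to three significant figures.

Leg 1: γ = 1/√(1 − 0.4617²) = 1/√0.7868 = 1.127; Δt_1 = 1.127 × 25.7 = 28.97 years.
Leg 2: 1.52 years is already measured at mission control.
Leg 3: γ = 1/√(1 − 0.921²) = 1/√0.1518 = 2.567; Δt_3 = 2.567 × 26.0 = 66.74 years.
Leg 4: β = 0.7786; γ = 1/√(1 − 0.7786²) = 1/√0.3938 = 1.594; Δt_4 = 1.594 × 26.5 = 42.23 years.
Total: 28.97 + 1.520 + 66.74 + 42.23 years.

Δt = 139 years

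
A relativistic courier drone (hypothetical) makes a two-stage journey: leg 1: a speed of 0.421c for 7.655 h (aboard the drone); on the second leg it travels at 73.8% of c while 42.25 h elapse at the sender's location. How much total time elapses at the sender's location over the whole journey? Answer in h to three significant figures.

Leg 1: γ = 1/√(1 − 0.421²) = 1/√0.8228 = 1.102; Δt_1 = 1.102 × 7.655 = 8.439 h.
Leg 2: 42.25 h is already measured at the sender's location.
Total: 8.439 + 42.25 h.

Δt = 50.7 h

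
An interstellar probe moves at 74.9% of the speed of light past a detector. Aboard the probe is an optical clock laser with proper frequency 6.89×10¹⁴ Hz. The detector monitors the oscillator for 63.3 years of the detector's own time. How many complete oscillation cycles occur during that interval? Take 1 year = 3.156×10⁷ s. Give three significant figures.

β = 0.749; γ = 1/√(1 − 0.749²) = 1/√0.4390 = 1.509
During 63.3 years of lab time, the oscillator's proper time advances by τ = Δt/γ = 63.3/1.509 = 41.94 years = 1.324×10⁹ s.
N = f × τ = 6.89×10¹⁴ × 1.324×10⁹ = 9.120×10²³.

N = 9.12×10²³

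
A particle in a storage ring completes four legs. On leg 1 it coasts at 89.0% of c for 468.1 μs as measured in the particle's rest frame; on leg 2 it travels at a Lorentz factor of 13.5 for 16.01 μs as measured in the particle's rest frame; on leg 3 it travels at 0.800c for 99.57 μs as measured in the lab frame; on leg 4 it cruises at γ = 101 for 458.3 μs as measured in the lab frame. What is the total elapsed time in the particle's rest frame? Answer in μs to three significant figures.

Leg 1: 468.1 μs is already measured in the particle's rest frame.
Leg 2: 16.01 μs is already measured in the particle's rest frame.
Leg 3: γ = 1/√(1 − 0.800²) = 5/3 ≈ 1.667; τ_3 = 99.57/1.667 = 59.74 μs.
Leg 4: γ = 101; τ_4 = 458.3/101.0 = 4.538 μs.
Total: 468.1 + 16.01 + 59.74 + 4.538 μs.

τ = 548 μs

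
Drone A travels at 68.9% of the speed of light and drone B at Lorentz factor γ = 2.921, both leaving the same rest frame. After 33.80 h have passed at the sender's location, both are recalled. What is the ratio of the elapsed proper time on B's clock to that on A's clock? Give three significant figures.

τ_B/τ_A = 0.472

A: β = 0.689; γ = 1/√(1 − 0.689²) = 1/√0.5253 = 1.380. B: γ = 2.921.
τ_A/τ_B = γ_B/γ_A = 2.921/1.380 = 2.117, so τ_B/τ_A = 0.4724.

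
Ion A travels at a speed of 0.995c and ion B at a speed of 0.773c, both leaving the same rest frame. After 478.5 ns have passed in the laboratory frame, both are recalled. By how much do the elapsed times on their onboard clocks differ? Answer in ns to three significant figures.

A: γ = 1/√(1 − 0.995²) = 1/√0.009975 = 10.01; τ_A = 478.5/10.01 = 47.79 ns.
B: γ = 1/√(1 − 0.773²) = 1/√0.4025 = 1.576; τ_B = 478.5/1.576 = 303.6 ns.

|τ_A − τ_B| = 256 ns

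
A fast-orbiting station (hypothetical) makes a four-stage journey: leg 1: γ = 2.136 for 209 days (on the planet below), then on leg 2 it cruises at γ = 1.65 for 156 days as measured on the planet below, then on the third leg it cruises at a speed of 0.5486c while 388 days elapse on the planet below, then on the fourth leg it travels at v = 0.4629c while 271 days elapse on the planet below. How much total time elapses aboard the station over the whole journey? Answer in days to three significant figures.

Leg 1: γ = 2.136; τ_1 = 209/2.136 = 97.85 days.
Leg 2: γ = 1.65; τ_2 = 156/1.650 = 94.55 days.
Leg 3: γ = 1/√(1 − 0.5486²) = 1/√0.6990 = 1.196; τ_3 = 388/1.196 = 324.4 days.
Leg 4: γ = 1/√(1 − 0.4629²) = 1/√0.7857 = 1.128; τ_4 = 271/1.128 = 240.2 days.
Total: 97.85 + 94.55 + 324.4 + 240.2 days.

τ = 757 days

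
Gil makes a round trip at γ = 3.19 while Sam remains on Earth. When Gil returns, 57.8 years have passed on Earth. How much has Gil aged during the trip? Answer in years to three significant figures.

τ = 18.1 years

γ = 3.19
Gil's clock measures proper time along the trip: τ = Δt/γ = 57.8/3.190 years.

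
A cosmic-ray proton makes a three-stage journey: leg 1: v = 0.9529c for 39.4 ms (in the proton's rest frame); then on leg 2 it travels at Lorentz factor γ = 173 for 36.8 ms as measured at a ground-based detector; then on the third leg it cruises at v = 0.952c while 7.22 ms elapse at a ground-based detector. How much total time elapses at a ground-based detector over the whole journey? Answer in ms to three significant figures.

Δt = 174 ms

Leg 1: γ = 1/√(1 − 0.9529²) = 1/√0.09198 = 3.297; Δt_1 = 3.297 × 39.4 = 129.9 ms.
Leg 2: 36.8 ms is already measured at a ground-based detector.
Leg 3: 7.22 ms is already measured at a ground-based detector.
Total: 129.9 + 36.80 + 7.220 ms.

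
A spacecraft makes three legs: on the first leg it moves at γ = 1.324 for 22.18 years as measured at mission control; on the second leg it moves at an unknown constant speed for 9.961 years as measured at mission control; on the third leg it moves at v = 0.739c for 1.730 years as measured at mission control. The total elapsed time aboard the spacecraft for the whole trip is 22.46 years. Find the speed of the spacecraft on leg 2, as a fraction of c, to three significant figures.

β = 0.890

Leg 1: γ = 1.324; τ_1 = 22.18/1.324 = 16.75 years.
Leg 2: speed unknown; τ_2 = 9.961/γ_2.
Leg 3: γ = 1/√(1 − 0.739²) = 1/√0.4539 = 1.484; τ_3 = 1.730/1.484 = 1.166 years.
Total proper time: 16.75 + τ_2 + 1.166 = 22.46, so τ_2 = 22.46 − 17.92 = 4.542 years.
γ_2 = 9.961/4.542 = 2.193; β = √(1 − 1/γ²) = √0.7921.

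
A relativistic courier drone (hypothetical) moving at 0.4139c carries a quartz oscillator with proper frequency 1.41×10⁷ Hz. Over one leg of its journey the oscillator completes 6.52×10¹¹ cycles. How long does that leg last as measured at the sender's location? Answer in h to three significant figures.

γ = 1/√(1 − 0.4139²) = 1/√0.8287 = 1.099
Proper time for N cycles: τ = N/f = 6.52×10¹¹/(1.41×10⁷) = 4.624×10⁴ s = 12.84 h.
Lab-frame duration Δt = γτ = 1.099 × 12.84 = 14.11 h.

Δt = 14.1 h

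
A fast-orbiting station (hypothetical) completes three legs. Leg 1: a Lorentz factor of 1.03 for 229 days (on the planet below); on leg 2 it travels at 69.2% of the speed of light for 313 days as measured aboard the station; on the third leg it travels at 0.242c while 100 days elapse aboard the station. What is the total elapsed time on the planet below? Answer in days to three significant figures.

Leg 1: 229 days is already measured on the planet below.
Leg 2: β = 0.692; γ = 1/√(1 − 0.692²) = 1/√0.5211 = 1.385; Δt_2 = 1.385 × 313 = 433.6 days.
Leg 3: γ = 1/√(1 − 0.242²) = 1/√0.9414 = 1.031; Δt_3 = 1.031 × 100 = 103.1 days.
Total: 229.0 + 433.6 + 103.1 days.

Δt = 766 days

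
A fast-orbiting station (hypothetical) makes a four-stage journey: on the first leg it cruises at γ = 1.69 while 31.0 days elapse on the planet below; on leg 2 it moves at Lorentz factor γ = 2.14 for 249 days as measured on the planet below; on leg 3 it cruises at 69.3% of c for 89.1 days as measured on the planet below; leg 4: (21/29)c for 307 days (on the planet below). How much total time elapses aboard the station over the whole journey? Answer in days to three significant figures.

τ = 411 days

Leg 1: γ = 1.69; τ_1 = 31.0/1.690 = 18.34 days.
Leg 2: γ = 2.14; τ_2 = 249/2.140 = 116.4 days.
Leg 3: β = 0.693; γ = 1/√(1 − 0.693²) = 1/√0.5198 = 1.387; τ_3 = 89.1/1.387 = 64.24 days.
Leg 4: γ = 1/√(1 − (21/29)²) = 29/20 = 1.450; τ_4 = 307/1.450 = 211.7 days.
Total: 18.34 + 116.4 + 64.24 + 211.7 days.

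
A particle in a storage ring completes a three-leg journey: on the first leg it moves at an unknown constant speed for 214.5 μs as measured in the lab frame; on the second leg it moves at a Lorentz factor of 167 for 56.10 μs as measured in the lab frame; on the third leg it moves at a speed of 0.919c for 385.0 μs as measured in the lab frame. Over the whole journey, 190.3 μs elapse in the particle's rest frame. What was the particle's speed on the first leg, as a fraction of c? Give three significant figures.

Leg 1: speed unknown; τ_1 = 214.5/γ_1.
Leg 2: γ = 167; τ_2 = 56.10/167.0 = 0.3359 μs.
Leg 3: γ = 1/√(1 − 0.919²) = 1/√0.1554 = 2.536; τ_3 = 385.0/2.536 = 151.8 μs.
Total proper time: τ_1 + 0.3359 + 151.8 = 190.3, so τ_1 = 190.3 − 152.1 = 38.17 μs.
γ_1 = 214.5/38.17 = 5.619; β = √(1 − 1/γ²) = √0.9683.

β = 0.984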